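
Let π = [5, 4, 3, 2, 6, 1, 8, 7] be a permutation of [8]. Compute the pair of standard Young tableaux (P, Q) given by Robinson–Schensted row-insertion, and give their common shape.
P = [1, 6, 7] / [2, 8] / [3] / [4] / [5];  Q = [1, 5, 7] / [2, 8] / [3] / [4] / [6];  common shape = (3, 2, 1, 1, 1)

Row-insert the values π_1, π_2, … into P one at a time, bumping the leftmost entry strictly greater than the inserted value down to the next row. The recording tableau Q records, in position (i, j), the step at which that cell was added to P.
  Insert 5 (step 1): P = [5];  Q = [1]
  Insert 4 (step 2): P = [4] / [5];  Q = [1] / [2]
  Insert 3 (step 3): P = [3] / [4] / [5];  Q = [1] / [2] / [3]
  Insert 2 (step 4): P = [2] / [3] / [4] / [5];  Q = [1] / [2] / [3] / [4]
  Insert 6 (step 5): P = [2, 6] / [3] / [4] / [5];  Q = [1, 5] / [2] / [3] / [4]
  Insert 1 (step 6): P = [1, 6] / [2] / [3] / [4] / [5];  Q = [1, 5] / [2] / [3] / [4] / [6]
  Insert 8 (step 7): P = [1, 6, 8] / [2] / [3] / [4] / [5];  Q = [1, 5, 7] / [2] / [3] / [4] / [6]
  Insert 7 (step 8): P = [1, 6, 7] / [2, 8] / [3] / [4] / [5];  Q = [1, 5, 7] / [2, 8] / [3] / [4] / [6]
Final shape: (3, 2, 1, 1, 1).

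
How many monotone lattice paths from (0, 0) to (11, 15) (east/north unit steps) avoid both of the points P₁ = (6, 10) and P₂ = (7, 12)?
Number of paths = 4785404

Inclusion–exclusion. Total paths: C(26, 11) = 7726160. Through P₁: C(16, 6)·C(10, 5) = 2018016. Through P₂: C(19, 7)·C(7, 4) = 1763580. Since P₁ is strictly southwest of P₂, a monotone path through both must visit P₁ then P₂; paths through both = C(16, 6)·C(3, 1)·C(7, 4) = 840840. Avoid both = 7726160 − 2018016 − 1763580 + 840840 = 4785404.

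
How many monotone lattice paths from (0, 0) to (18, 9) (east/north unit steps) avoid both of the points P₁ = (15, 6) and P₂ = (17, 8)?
Number of paths = 2089563

Inclusion–exclusion. Total paths: C(27, 18) = 4686825. Through P₁: C(21, 15)·C(6, 3) = 1085280. Through P₂: C(25, 17)·C(2, 1) = 2163150. Since P₁ is strictly southwest of P₂, a monotone path through both must visit P₁ then P₂; paths through both = C(21, 15)·C(4, 2)·C(2, 1) = 651168. Avoid both = 4686825 − 1085280 − 2163150 + 651168 = 2089563.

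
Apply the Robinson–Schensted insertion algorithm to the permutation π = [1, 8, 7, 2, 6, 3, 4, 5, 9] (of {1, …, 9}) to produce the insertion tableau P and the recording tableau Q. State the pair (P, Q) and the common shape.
P = [1, 2, 3, 4, 5, 9] / [6] / [7] / [8];  Q = [1, 2, 5, 7, 8, 9] / [3] / [4] / [6];  common shape = (6, 1, 1, 1)

Row-insert the values π_1, π_2, … into P one at a time, bumping the leftmost entry strictly greater than the inserted value down to the next row. The recording tableau Q records, in position (i, j), the step at which that cell was added to P.
  Insert 1 (step 1): P = [1];  Q = [1]
  Insert 8 (step 2): P = [1, 8];  Q = [1, 2]
  Insert 7 (step 3): P = [1, 7] / [8];  Q = [1, 2] / [3]
  Insert 2 (step 4): P = [1, 2] / [7] / [8];  Q = [1, 2] / [3] / [4]
  Insert 6 (step 5): P = [1, 2, 6] / [7] / [8];  Q = [1, 2, 5] / [3] / [4]
  Insert 3 (step 6): P = [1, 2, 3] / [6] / [7] / [8];  Q = [1, 2, 5] / [3] / [4] / [6]
  Insert 4 (step 7): P = [1, 2, 3, 4] / [6] / [7] / [8];  Q = [1, 2, 5, 7] / [3] / [4] / [6]
  Insert 5 (step 8): P = [1, 2, 3, 4, 5] / [6] / [7] / [8];  Q = [1, 2, 5, 7, 8] / [3] / [4] / [6]
  Insert 9 (step 9): P = [1, 2, 3, 4, 5, 9] / [6] / [7] / [8];  Q = [1, 2, 5, 7, 8, 9] / [3] / [4] / [6]
Final shape: (6, 1, 1, 1).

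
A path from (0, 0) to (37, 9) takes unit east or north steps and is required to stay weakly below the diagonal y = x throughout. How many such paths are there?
Number of paths = 840783515

By the reflection principle (André's argument), the number of monotone paths to (37, 9) with n ≤ m that never go above y = x is C(46, 37) − C(46, 38) = 1101716330 − 260932815 = 840783515.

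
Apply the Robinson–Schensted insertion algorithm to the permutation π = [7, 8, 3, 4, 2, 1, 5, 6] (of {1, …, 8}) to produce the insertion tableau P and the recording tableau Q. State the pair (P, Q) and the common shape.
P = [1, 4, 5, 6] / [2, 8] / [3] / [7];  Q = [1, 2, 7, 8] / [3, 4] / [5] / [6];  common shape = (4, 2, 1, 1)

Row-insert the values π_1, π_2, … into P one at a time, bumping the leftmost entry strictly greater than the inserted value down to the next row. The recording tableau Q records, in position (i, j), the step at which that cell was added to P.
  Insert 7 (step 1): P = [7];  Q = [1]
  Insert 8 (step 2): P = [7, 8];  Q = [1, 2]
  Insert 3 (step 3): P = [3, 8] / [7];  Q = [1, 2] / [3]
  Insert 4 (step 4): P = [3, 4] / [7, 8];  Q = [1, 2] / [3, 4]
  Insert 2 (step 5): P = [2, 4] / [3, 8] / [7];  Q = [1, 2] / [3, 4] / [5]
  Insert 1 (step 6): P = [1, 4] / [2, 8] / [3] / [7];  Q = [1, 2] / [3, 4] / [5] / [6]
  Insert 5 (step 7): P = [1, 4, 5] / [2, 8] / [3] / [7];  Q = [1, 2, 7] / [3, 4] / [5] / [6]
  Insert 6 (step 8): P = [1, 4, 5, 6] / [2, 8] / [3] / [7];  Q = [1, 2, 7, 8] / [3, 4] / [5] / [6]
Final shape: (4, 2, 1, 1).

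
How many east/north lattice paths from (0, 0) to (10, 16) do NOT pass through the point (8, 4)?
Number of paths = 5266690

Total paths from (0, 0) to (10, 16): C(26, 10) = 5311735. Paths through (8, 4): (paths (0, 0) → (8, 4)) × (paths (8, 4) → (10, 16)) = C(12, 8) · C(14, 2) = 495 · 91 = 45045. Avoidance count = 5311735 − 45045 = 5266690.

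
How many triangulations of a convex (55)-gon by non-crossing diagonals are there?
C_53 = 116157871455782434250553845880

These polygon triangulations are counted by the Catalan number C_n = (1/(n + 1)) · C(2n, n). For n = 53: C_53 = (1/54) · C(106, 53) = 6272525058612251449529907677520/54 = 116157871455782434250553845880.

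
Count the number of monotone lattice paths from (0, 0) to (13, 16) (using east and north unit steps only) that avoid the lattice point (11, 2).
Number of paths = 67854555

Total paths from (0, 0) to (13, 16): C(29, 13) = 67863915. Paths through (11, 2): (paths (0, 0) → (11, 2)) × (paths (11, 2) → (13, 16)) = C(13, 11) · C(16, 2) = 78 · 120 = 9360. Avoidance count = 67863915 − 9360 = 67854555.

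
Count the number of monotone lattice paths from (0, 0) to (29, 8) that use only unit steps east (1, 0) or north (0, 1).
Number of paths = 38608020

A monotone lattice path from (0, 0) to (29, 8) consists of 29 east steps and 8 north steps in some order, so it is determined by which 29 of the 37 steps are east. The count is C(37, 29) = 38608020.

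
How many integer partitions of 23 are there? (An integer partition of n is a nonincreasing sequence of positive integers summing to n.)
p(23) = 1255

Compute p(n) via the recurrence p(n, m) = p(n, m−1) + p(n−m, m), where p(n, m) counts partitions of n with all parts ≤ m and p(n) = p(n, n). The base cases are p(0, m) = 1 and p(n, 0) = 0 for n > 0. Filling the table yields p(23) = 1255. (Euler's pentagonal recurrence is an alternative.)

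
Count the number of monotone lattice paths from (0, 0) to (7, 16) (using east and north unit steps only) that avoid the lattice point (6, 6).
Number of paths = 234993

Total paths from (0, 0) to (7, 16): C(23, 7) = 245157. Paths through (6, 6): (paths (0, 0) → (6, 6)) × (paths (6, 6) → (7, 16)) = C(12, 6) · C(11, 1) = 924 · 11 = 10164. Avoidance count = 245157 − 10164 = 234993.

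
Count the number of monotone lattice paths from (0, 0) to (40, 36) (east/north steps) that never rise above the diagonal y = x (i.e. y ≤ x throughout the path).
Number of paths = 757584789873571409050

By the reflection principle (André's argument), the number of monotone paths to (40, 36) with n ≤ m that never go above y = x is C(76, 40) − C(76, 41) = 6212195276963285554210 − 5454610487089714145160 = 757584789873571409050.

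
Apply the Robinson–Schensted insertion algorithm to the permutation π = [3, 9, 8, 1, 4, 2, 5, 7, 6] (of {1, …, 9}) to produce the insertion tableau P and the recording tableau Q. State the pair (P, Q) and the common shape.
P = [1, 2, 5, 6] / [3, 4, 7] / [8] / [9];  Q = [1, 2, 7, 8] / [3, 5, 9] / [4] / [6];  common shape = (4, 3, 1, 1)

Row-insert the values π_1, π_2, … into P one at a time, bumping the leftmost entry strictly greater than the inserted value down to the next row. The recording tableau Q records, in position (i, j), the step at which that cell was added to P.
  Insert 3 (step 1): P = [3];  Q = [1]
  Insert 9 (step 2): P = [3, 9];  Q = [1, 2]
  Insert 8 (step 3): P = [3, 8] / [9];  Q = [1, 2] / [3]
  Insert 1 (step 4): P = [1, 8] / [3] / [9];  Q = [1, 2] / [3] / [4]
  Insert 4 (step 5): P = [1, 4] / [3, 8] / [9];  Q = [1, 2] / [3, 5] / [4]
  Insert 2 (step 6): P = [1, 2] / [3, 4] / [8] / [9];  Q = [1, 2] / [3, 5] / [4] / [6]
  Insert 5 (step 7): P = [1, 2, 5] / [3, 4] / [8] / [9];  Q = [1, 2, 7] / [3, 5] / [4] / [6]
  Insert 7 (step 8): P = [1, 2, 5, 7] / [3, 4] / [8] / [9];  Q = [1, 2, 7, 8] / [3, 5] / [4] / [6]
  Insert 6 (step 9): P = [1, 2, 5, 6] / [3, 4, 7] / [8] / [9];  Q = [1, 2, 7, 8] / [3, 5, 9] / [4] / [6]
Final shape: (4, 3, 1, 1).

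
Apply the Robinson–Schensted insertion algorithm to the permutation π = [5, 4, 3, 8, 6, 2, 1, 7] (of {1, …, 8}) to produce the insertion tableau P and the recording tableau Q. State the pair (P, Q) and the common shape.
P = [1, 6, 7] / [2, 8] / [3] / [4] / [5];  Q = [1, 4, 8] / [2, 5] / [3] / [6] / [7];  common shape = (3, 2, 1, 1, 1)

Row-insert the values π_1, π_2, … into P one at a time, bumping the leftmost entry strictly greater than the inserted value down to the next row. The recording tableau Q records, in position (i, j), the step at which that cell was added to P.
  Insert 5 (step 1): P = [5];  Q = [1]
  Insert 4 (step 2): P = [4] / [5];  Q = [1] / [2]
  Insert 3 (step 3): P = [3] / [4] / [5];  Q = [1] / [2] / [3]
  Insert 8 (step 4): P = [3, 8] / [4] / [5];  Q = [1, 4] / [2] / [3]
  Insert 6 (step 5): P = [3, 6] / [4, 8] / [5];  Q = [1, 4] / [2, 5] / [3]
  Insert 2 (step 6): P = [2, 6] / [3, 8] / [4] / [5];  Q = [1, 4] / [2, 5] / [3] / [6]
  Insert 1 (step 7): P = [1, 6] / [2, 8] / [3] / [4] / [5];  Q = [1, 4] / [2, 5] / [3] / [6] / [7]
  Insert 7 (step 8): P = [1, 6, 7] / [2, 8] / [3] / [4] / [5];  Q = [1, 4, 8] / [2, 5] / [3] / [6] / [7]
Final shape: (3, 2, 1, 1, 1).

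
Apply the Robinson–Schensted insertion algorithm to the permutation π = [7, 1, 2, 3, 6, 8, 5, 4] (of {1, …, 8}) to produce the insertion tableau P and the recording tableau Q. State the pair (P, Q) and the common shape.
P = [1, 2, 3, 4, 8] / [5] / [6] / [7];  Q = [1, 3, 4, 5, 6] / [2] / [7] / [8];  common shape = (5, 1, 1, 1)

Row-insert the values π_1, π_2, … into P one at a time, bumping the leftmost entry strictly greater than the inserted value down to the next row. The recording tableau Q records, in position (i, j), the step at which that cell was added to P.
  Insert 7 (step 1): P = [7];  Q = [1]
  Insert 1 (step 2): P = [1] / [7];  Q = [1] / [2]
  Insert 2 (step 3): P = [1, 2] / [7];  Q = [1, 3] / [2]
  Insert 3 (step 4): P = [1, 2, 3] / [7];  Q = [1, 3, 4] / [2]
  Insert 6 (step 5): P = [1, 2, 3, 6] / [7];  Q = [1, 3, 4, 5] / [2]
  Insert 8 (step 6): P = [1, 2, 3, 6, 8] / [7];  Q = [1, 3, 4, 5, 6] / [2]
  Insert 5 (step 7): P = [1, 2, 3, 5, 8] / [6] / [7];  Q = [1, 3, 4, 5, 6] / [2] / [7]
  Insert 4 (step 8): P = [1, 2, 3, 4, 8] / [5] / [6] / [7];  Q = [1, 3, 4, 5, 6] / [2] / [7] / [8]
Final shape: (5, 1, 1, 1).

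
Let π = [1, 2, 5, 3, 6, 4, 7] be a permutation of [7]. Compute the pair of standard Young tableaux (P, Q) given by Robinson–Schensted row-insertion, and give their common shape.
P = [1, 2, 3, 4, 7] / [5, 6];  Q = [1, 2, 3, 5, 7] / [4, 6];  common shape = (5, 2)

Row-insert the values π_1, π_2, … into P one at a time, bumping the leftmost entry strictly greater than the inserted value down to the next row. The recording tableau Q records, in position (i, j), the step at which that cell was added to P.
  Insert 1 (step 1): P = [1];  Q = [1]
  Insert 2 (step 2): P = [1, 2];  Q = [1, 2]
  Insert 5 (step 3): P = [1, 2, 5];  Q = [1, 2, 3]
  Insert 3 (step 4): P = [1, 2, 3] / [5];  Q = [1, 2, 3] / [4]
  Insert 6 (step 5): P = [1, 2, 3, 6] / [5];  Q = [1, 2, 3, 5] / [4]
  Insert 4 (step 6): P = [1, 2, 3, 4] / [5, 6];  Q = [1, 2, 3, 5] / [4, 6]
  Insert 7 (step 7): P = [1, 2, 3, 4, 7] / [5, 6];  Q = [1, 2, 3, 5, 7] / [4, 6]
Final shape: (5, 2).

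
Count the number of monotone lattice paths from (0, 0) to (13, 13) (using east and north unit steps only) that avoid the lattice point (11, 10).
Number of paths = 6873440

Total paths from (0, 0) to (13, 13): C(26, 13) = 10400600. Paths through (11, 10): (paths (0, 0) → (11, 10)) × (paths (11, 10) → (13, 13)) = C(21, 11) · C(5, 2) = 352716 · 10 = 3527160. Avoidance count = 10400600 − 3527160 = 6873440.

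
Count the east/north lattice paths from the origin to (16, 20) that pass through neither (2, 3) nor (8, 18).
Number of paths = 4610163285

Inclusion–exclusion. Total paths: C(36, 16) = 7307872110. Through P₁: C(5, 2)·C(31, 14) = 2651825250. Through P₂: C(26, 8)·C(10, 8) = 70302375. Since P₁ is strictly southwest of P₂, a monotone path through both must visit P₁ then P₂; paths through both = C(5, 2)·C(21, 6)·C(10, 8) = 24418800. Avoid both = 7307872110 − 2651825250 − 70302375 + 24418800 = 4610163285.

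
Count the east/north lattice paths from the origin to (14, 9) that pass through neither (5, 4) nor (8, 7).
Number of paths = 455318

Inclusion–exclusion. Total paths: C(23, 14) = 817190. Through P₁: C(9, 5)·C(14, 9) = 252252. Through P₂: C(15, 8)·C(8, 6) = 180180. Since P₁ is strictly southwest of P₂, a monotone path through both must visit P₁ then P₂; paths through both = C(9, 5)·C(6, 3)·C(8, 6) = 70560. Avoid both = 817190 − 252252 − 180180 + 70560 = 455318.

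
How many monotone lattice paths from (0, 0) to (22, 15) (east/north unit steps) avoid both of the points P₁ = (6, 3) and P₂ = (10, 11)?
Number of paths = 6242504820

Inclusion–exclusion. Total paths: C(37, 22) = 9364199760. Through P₁: C(9, 6)·C(28, 16) = 2555427420. Through P₂: C(21, 10)·C(16, 12) = 641943120. Since P₁ is strictly southwest of P₂, a monotone path through both must visit P₁ then P₂; paths through both = C(9, 6)·C(12, 4)·C(16, 12) = 75675600. Avoid both = 9364199760 − 2555427420 − 641943120 + 75675600 = 6242504820.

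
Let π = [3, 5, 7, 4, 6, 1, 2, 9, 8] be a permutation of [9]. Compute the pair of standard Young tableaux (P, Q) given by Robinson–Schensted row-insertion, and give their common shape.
P = [1, 2, 6, 8] / [3, 4, 9] / [5, 7];  Q = [1, 2, 3, 8] / [4, 5, 9] / [6, 7];  common shape = (4, 3, 2)

Row-insert the values π_1, π_2, … into P one at a time, bumping the leftmost entry strictly greater than the inserted value down to the next row. The recording tableau Q records, in position (i, j), the step at which that cell was added to P.
  Insert 3 (step 1): P = [3];  Q = [1]
  Insert 5 (step 2): P = [3, 5];  Q = [1, 2]
  Insert 7 (step 3): P = [3, 5, 7];  Q = [1, 2, 3]
  Insert 4 (step 4): P = [3, 4, 7] / [5];  Q = [1, 2, 3] / [4]
  Insert 6 (step 5): P = [3, 4, 6] / [5, 7];  Q = [1, 2, 3] / [4, 5]
  Insert 1 (step 6): P = [1, 4, 6] / [3, 7] / [5];  Q = [1, 2, 3] / [4, 5] / [6]
  Insert 2 (step 7): P = [1, 2, 6] / [3, 4] / [5, 7];  Q = [1, 2, 3] / [4, 5] / [6, 7]
  Insert 9 (step 8): P = [1, 2, 6, 9] / [3, 4] / [5, 7];  Q = [1, 2, 3, 8] / [4, 5] / [6, 7]
  Insert 8 (step 9): P = [1, 2, 6, 8] / [3, 4, 9] / [5, 7];  Q = [1, 2, 3, 8] / [4, 5, 9] / [6, 7]
Final shape: (4, 3, 2).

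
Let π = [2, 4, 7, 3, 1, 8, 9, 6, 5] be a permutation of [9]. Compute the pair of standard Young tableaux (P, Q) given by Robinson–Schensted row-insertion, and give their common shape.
P = [1, 3, 5, 8, 9] / [2, 6] / [4, 7];  Q = [1, 2, 3, 6, 7] / [4, 8] / [5, 9];  common shape = (5, 2, 2)

Row-insert the values π_1, π_2, … into P one at a time, bumping the leftmost entry strictly greater than the inserted value down to the next row. The recording tableau Q records, in position (i, j), the step at which that cell was added to P.
  Insert 2 (step 1): P = [2];  Q = [1]
  Insert 4 (step 2): P = [2, 4];  Q = [1, 2]
  Insert 7 (step 3): P = [2, 4, 7];  Q = [1, 2, 3]
  Insert 3 (step 4): P = [2, 3, 7] / [4];  Q = [1, 2, 3] / [4]
  Insert 1 (step 5): P = [1, 3, 7] / [2] / [4];  Q = [1, 2, 3] / [4] / [5]
  Insert 8 (step 6): P = [1, 3, 7, 8] / [2] / [4];  Q = [1, 2, 3, 6] / [4] / [5]
  Insert 9 (step 7): P = [1, 3, 7, 8, 9] / [2] / [4];  Q = [1, 2, 3, 6, 7] / [4] / [5]
  Insert 6 (step 8): P = [1, 3, 6, 8, 9] / [2, 7] / [4];  Q = [1, 2, 3, 6, 7] / [4, 8] / [5]
  Insert 5 (step 9): P = [1, 3, 5, 8, 9] / [2, 6] / [4, 7];  Q = [1, 2, 3, 6, 7] / [4, 8] / [5, 9]
Final shape: (5, 2, 2).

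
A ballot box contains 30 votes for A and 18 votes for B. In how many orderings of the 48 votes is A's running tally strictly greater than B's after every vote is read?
Strict-lead orderings = 1827459250276

Total orderings of the 48 votes with 30 for A: C(48, 30) = 7309837001104. By the Bertrand ballot formula (Cycle Lemma / reflection principle), the number of orderings in which A is strictly ahead of B throughout is (p − q)/(p + q) · C(p + q, p) = (30 − 18)/(30 + 18) · 7309837001104 = 1827459250276.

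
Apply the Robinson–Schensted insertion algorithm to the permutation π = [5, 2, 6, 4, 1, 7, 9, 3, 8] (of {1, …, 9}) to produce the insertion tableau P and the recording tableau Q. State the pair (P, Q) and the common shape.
P = [1, 3, 7, 8] / [2, 4, 9] / [5, 6];  Q = [1, 3, 6, 7] / [2, 4, 9] / [5, 8];  common shape = (4, 3, 2)

Row-insert the values π_1, π_2, … into P one at a time, bumping the leftmost entry strictly greater than the inserted value down to the next row. The recording tableau Q records, in position (i, j), the step at which that cell was added to P.
  Insert 5 (step 1): P = [5];  Q = [1]
  Insert 2 (step 2): P = [2] / [5];  Q = [1] / [2]
  Insert 6 (step 3): P = [2, 6] / [5];  Q = [1, 3] / [2]
  Insert 4 (step 4): P = [2, 4] / [5, 6];  Q = [1, 3] / [2, 4]
  Insert 1 (step 5): P = [1, 4] / [2, 6] / [5];  Q = [1, 3] / [2, 4] / [5]
  Insert 7 (step 6): P = [1, 4, 7] / [2, 6] / [5];  Q = [1, 3, 6] / [2, 4] / [5]
  Insert 9 (step 7): P = [1, 4, 7, 9] / [2, 6] / [5];  Q = [1, 3, 6, 7] / [2, 4] / [5]
  Insert 3 (step 8): P = [1, 3, 7, 9] / [2, 4] / [5, 6];  Q = [1, 3, 6, 7] / [2, 4] / [5, 8]
  Insert 8 (step 9): P = [1, 3, 7, 8] / [2, 4, 9] / [5, 6];  Q = [1, 3, 6, 7] / [2, 4, 9] / [5, 8]
Final shape: (4, 3, 2).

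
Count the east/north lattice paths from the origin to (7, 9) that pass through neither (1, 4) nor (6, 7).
Number of paths = 4822

Inclusion–exclusion. Total paths: C(16, 7) = 11440. Through P₁: C(5, 1)·C(11, 6) = 2310. Through P₂: C(13, 6)·C(3, 1) = 5148. Since P₁ is strictly southwest of P₂, a monotone path through both must visit P₁ then P₂; paths through both = C(5, 1)·C(8, 5)·C(3, 1) = 840. Avoid both = 11440 − 2310 − 5148 + 840 = 4822.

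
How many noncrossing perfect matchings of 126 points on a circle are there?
C_63 = 94295850558771979787935384946380125

These noncrossing handshakes are counted by the Catalan number C_n = (1/(n + 1)) · C(2n, n). For n = 63: C_63 = (1/64) · C(126, 63) = 6034934435761406706427864636568328000/64 = 94295850558771979787935384946380125.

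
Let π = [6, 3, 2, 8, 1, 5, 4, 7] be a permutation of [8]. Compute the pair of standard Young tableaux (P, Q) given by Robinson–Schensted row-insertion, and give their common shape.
P = [1, 4, 7] / [2, 5] / [3, 8] / [6];  Q = [1, 4, 8] / [2, 6] / [3, 7] / [5];  common shape = (3, 2, 2, 1)

Row-insert the values π_1, π_2, … into P one at a time, bumping the leftmost entry strictly greater than the inserted value down to the next row. The recording tableau Q records, in position (i, j), the step at which that cell was added to P.
  Insert 6 (step 1): P = [6];  Q = [1]
  Insert 3 (step 2): P = [3] / [6];  Q = [1] / [2]
  Insert 2 (step 3): P = [2] / [3] / [6];  Q = [1] / [2] / [3]
  Insert 8 (step 4): P = [2, 8] / [3] / [6];  Q = [1, 4] / [2] / [3]
  Insert 1 (step 5): P = [1, 8] / [2] / [3] / [6];  Q = [1, 4] / [2] / [3] / [5]
  Insert 5 (step 6): P = [1, 5] / [2, 8] / [3] / [6];  Q = [1, 4] / [2, 6] / [3] / [5]
  Insert 4 (step 7): P = [1, 4] / [2, 5] / [3, 8] / [6];  Q = [1, 4] / [2, 6] / [3, 7] / [5]
  Insert 7 (step 8): P = [1, 4, 7] / [2, 5] / [3, 8] / [6];  Q = [1, 4, 8] / [2, 6] / [3, 7] / [5]
Final shape: (3, 2, 2, 1).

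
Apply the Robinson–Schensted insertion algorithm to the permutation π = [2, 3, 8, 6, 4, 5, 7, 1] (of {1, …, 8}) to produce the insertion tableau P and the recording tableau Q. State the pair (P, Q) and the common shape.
P = [1, 3, 4, 5, 7] / [2] / [6] / [8];  Q = [1, 2, 3, 6, 7] / [4] / [5] / [8];  common shape = (5, 1, 1, 1)

Row-insert the values π_1, π_2, … into P one at a time, bumping the leftmost entry strictly greater than the inserted value down to the next row. The recording tableau Q records, in position (i, j), the step at which that cell was added to P.
  Insert 2 (step 1): P = [2];  Q = [1]
  Insert 3 (step 2): P = [2, 3];  Q = [1, 2]
  Insert 8 (step 3): P = [2, 3, 8];  Q = [1, 2, 3]
  Insert 6 (step 4): P = [2, 3, 6] / [8];  Q = [1, 2, 3] / [4]
  Insert 4 (step 5): P = [2, 3, 4] / [6] / [8];  Q = [1, 2, 3] / [4] / [5]
  Insert 5 (step 6): P = [2, 3, 4, 5] / [6] / [8];  Q = [1, 2, 3, 6] / [4] / [5]
  Insert 7 (step 7): P = [2, 3, 4, 5, 7] / [6] / [8];  Q = [1, 2, 3, 6, 7] / [4] / [5]
  Insert 1 (step 8): P = [1, 3, 4, 5, 7] / [2] / [6] / [8];  Q = [1, 2, 3, 6, 7] / [4] / [5] / [8]
Final shape: (5, 1, 1, 1).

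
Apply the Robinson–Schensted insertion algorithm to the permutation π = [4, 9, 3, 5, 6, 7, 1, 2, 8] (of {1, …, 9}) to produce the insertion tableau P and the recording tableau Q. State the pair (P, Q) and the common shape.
P = [1, 2, 6, 7, 8] / [3, 5] / [4, 9];  Q = [1, 2, 5, 6, 9] / [3, 4] / [7, 8];  common shape = (5, 2, 2)

Row-insert the values π_1, π_2, … into P one at a time, bumping the leftmost entry strictly greater than the inserted value down to the next row. The recording tableau Q records, in position (i, j), the step at which that cell was added to P.
  Insert 4 (step 1): P = [4];  Q = [1]
  Insert 9 (step 2): P = [4, 9];  Q = [1, 2]
  Insert 3 (step 3): P = [3, 9] / [4];  Q = [1, 2] / [3]
  Insert 5 (step 4): P = [3, 5] / [4, 9];  Q = [1, 2] / [3, 4]
  Insert 6 (step 5): P = [3, 5, 6] / [4, 9];  Q = [1, 2, 5] / [3, 4]
  Insert 7 (step 6): P = [3, 5, 6, 7] / [4, 9];  Q = [1, 2, 5, 6] / [3, 4]
  Insert 1 (step 7): P = [1, 5, 6, 7] / [3, 9] / [4];  Q = [1, 2, 5, 6] / [3, 4] / [7]
  Insert 2 (step 8): P = [1, 2, 6, 7] / [3, 5] / [4, 9];  Q = [1, 2, 5, 6] / [3, 4] / [7, 8]
  Insert 8 (step 9): P = [1, 2, 6, 7, 8] / [3, 5] / [4, 9];  Q = [1, 2, 5, 6, 9] / [3, 4] / [7, 8]
Final shape: (5, 2, 2).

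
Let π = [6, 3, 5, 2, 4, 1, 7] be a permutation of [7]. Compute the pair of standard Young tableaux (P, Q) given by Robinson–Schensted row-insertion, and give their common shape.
P = [1, 4, 7] / [2, 5] / [3] / [6];  Q = [1, 3, 7] / [2, 5] / [4] / [6];  common shape = (3, 2, 1, 1)

Row-insert the values π_1, π_2, … into P one at a time, bumping the leftmost entry strictly greater than the inserted value down to the next row. The recording tableau Q records, in position (i, j), the step at which that cell was added to P.
  Insert 6 (step 1): P = [6];  Q = [1]
  Insert 3 (step 2): P = [3] / [6];  Q = [1] / [2]
  Insert 5 (step 3): P = [3, 5] / [6];  Q = [1, 3] / [2]
  Insert 2 (step 4): P = [2, 5] / [3] / [6];  Q = [1, 3] / [2] / [4]
  Insert 4 (step 5): P = [2, 4] / [3, 5] / [6];  Q = [1, 3] / [2, 5] / [4]
  Insert 1 (step 6): P = [1, 4] / [2, 5] / [3] / [6];  Q = [1, 3] / [2, 5] / [4] / [6]
  Insert 7 (step 7): P = [1, 4, 7] / [2, 5] / [3] / [6];  Q = [1, 3, 7] / [2, 5] / [4] / [6]
Final shape: (3, 2, 1, 1).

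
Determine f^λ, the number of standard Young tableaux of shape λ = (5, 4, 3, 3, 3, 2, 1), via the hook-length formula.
# SYT of shape (5, 4, 3, 3, 3, 2, 1) = 343982080

Hook-length formula: f^λ = n! / Π hook(c), product over all cells c of the Young diagram. For λ = (5, 4, 3, 3, 3, 2, 1), n = 21 boxes. Hook lengths by row (left-to-right, top-to-bottom): [11, 9, 7, 3, 1]; [9, 7, 5, 1]; [7, 5, 3]; [6, 4, 2]; [5, 3, 1]; [3, 1]; [1]. Product of hooks = 148527918000. So f^λ = 21! / 148527918000 = 51090942171709440000 / 148527918000 = 343982080.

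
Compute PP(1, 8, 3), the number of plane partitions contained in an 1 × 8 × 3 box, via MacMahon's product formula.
PP(1, 8, 3) = 165

Evaluate the triple product over i = 1..1, j = 1..8, k = 1..3. The factors are (2/1) · (3/2) · (4/3) · (3/2) · (4/3) · (5/4) · (4/3) · (5/4) · … (24 factors total). The numerators and denominators telescope so the product is an integer; carrying out the multiplication exactly gives PP(1, 8, 3) = 165.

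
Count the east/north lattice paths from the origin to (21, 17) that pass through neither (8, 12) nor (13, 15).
Number of paths = 26334379620

Inclusion–exclusion. Total paths: C(38, 21) = 28781143380. Through P₁: C(20, 8)·C(18, 13) = 1079310960. Through P₂: C(28, 13)·C(10, 8) = 1684897200. Since P₁ is strictly southwest of P₂, a monotone path through both must visit P₁ then P₂; paths through both = C(20, 8)·C(8, 5)·C(10, 8) = 317444400. Avoid both = 28781143380 − 1079310960 − 1684897200 + 317444400 = 26334379620.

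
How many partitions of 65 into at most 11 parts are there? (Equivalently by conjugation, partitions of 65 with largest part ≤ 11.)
p(65, parts ≤ 11) = 459718

Use the recurrence p(n, m) = p(n, m−1) + p(n−m, m): either the largest part is < m (count p(n, m−1)) or the largest part is exactly m (remove one copy of m, count p(n−m, m)). With p(0, ·) = 1 this gives p(65, parts ≤ 11) = 459718. (By conjugating Young diagrams, this also counts partitions of 65 into at most 11 parts.)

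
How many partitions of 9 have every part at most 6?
p(9, parts ≤ 6) = 26

Partitions of 9 with all parts ≤ 6: 6+3, 6+2+1, 6+1+1+1, 5+4, 5+3+1, 5+2+2, 5+2+1+1, 5+1+1+1+1, 4+4+1, 4+3+2, 4+3+1+1, 4+2+2+1, 4+2+1+1+1, 4+1+1+1+1+1, 3+3+3, 3+3+2+1, 3+3+1+1+1, 3+2+2+2, 3+2+2+1+1, 3+2+1+1+1+1, 3+1+1+1+1+1+1, 2+2+2+2+1, 2+2+2+1+1+1, 2+2+1+1+1+1+1, 2+1+1+1+1+1+1+1, 1+1+1+1+1+1+1+1+1. Count = 26.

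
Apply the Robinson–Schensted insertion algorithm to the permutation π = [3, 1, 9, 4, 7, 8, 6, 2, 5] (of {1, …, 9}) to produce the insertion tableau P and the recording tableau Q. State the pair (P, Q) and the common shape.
P = [1, 2, 5, 8] / [3, 4, 6] / [7] / [9];  Q = [1, 3, 5, 6] / [2, 4, 9] / [7] / [8];  common shape = (4, 3, 1, 1)

Row-insert the values π_1, π_2, … into P one at a time, bumping the leftmost entry strictly greater than the inserted value down to the next row. The recording tableau Q records, in position (i, j), the step at which that cell was added to P.
  Insert 3 (step 1): P = [3];  Q = [1]
  Insert 1 (step 2): P = [1] / [3];  Q = [1] / [2]
  Insert 9 (step 3): P = [1, 9] / [3];  Q = [1, 3] / [2]
  Insert 4 (step 4): P = [1, 4] / [3, 9];  Q = [1, 3] / [2, 4]
  Insert 7 (step 5): P = [1, 4, 7] / [3, 9];  Q = [1, 3, 5] / [2, 4]
  Insert 8 (step 6): P = [1, 4, 7, 8] / [3, 9];  Q = [1, 3, 5, 6] / [2, 4]
  Insert 6 (step 7): P = [1, 4, 6, 8] / [3, 7] / [9];  Q = [1, 3, 5, 6] / [2, 4] / [7]
  Insert 2 (step 8): P = [1, 2, 6, 8] / [3, 4] / [7] / [9];  Q = [1, 3, 5, 6] / [2, 4] / [7] / [8]
  Insert 5 (step 9): P = [1, 2, 5, 8] / [3, 4, 6] / [7] / [9];  Q = [1, 3, 5, 6] / [2, 4, 9] / [7] / [8]
Final shape: (4, 3, 1, 1).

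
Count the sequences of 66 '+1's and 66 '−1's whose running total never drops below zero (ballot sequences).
C_66 = 5632681584560312734993915705849145100

These ballot sequences are counted by the Catalan number C_n = (1/(n + 1)) · C(2n, n). For n = 66: C_66 = (1/67) · C(132, 66) = 377389666165540953244592352291892721700/67 = 5632681584560312734993915705849145100.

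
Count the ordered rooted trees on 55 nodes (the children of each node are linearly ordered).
C_54 = 451959718027953471447609509424

These ordered rooted trees are counted by the Catalan number C_n = (1/(n + 1)) · C(2n, n). For n = 54: C_54 = (1/55) · C(108, 54) = 24857784491537440929618523018320/55 = 451959718027953471447609509424.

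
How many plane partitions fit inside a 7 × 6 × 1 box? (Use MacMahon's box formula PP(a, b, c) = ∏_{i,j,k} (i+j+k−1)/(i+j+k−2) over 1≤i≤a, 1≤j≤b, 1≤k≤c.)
PP(7, 6, 1) = 1716

Evaluate the triple product over i = 1..7, j = 1..6, k = 1..1. The factors are (2/1) · (3/2) · (4/3) · (5/4) · (6/5) · (7/6) · (3/2) · (4/3) · … (42 factors total). The numerators and denominators telescope so the product is an integer; carrying out the multiplication exactly gives PP(7, 6, 1) = 1716.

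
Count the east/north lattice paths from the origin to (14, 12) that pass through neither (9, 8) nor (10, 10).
Number of paths = 4917250

Inclusion–exclusion. Total paths: C(26, 14) = 9657700. Through P₁: C(17, 9)·C(9, 5) = 3063060. Through P₂: C(20, 10)·C(6, 4) = 2771340. Since P₁ is strictly southwest of P₂, a monotone path through both must visit P₁ then P₂; paths through both = C(17, 9)·C(3, 1)·C(6, 4) = 1093950. Avoid both = 9657700 − 3063060 − 2771340 + 1093950 = 4917250.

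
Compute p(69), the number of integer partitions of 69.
p(69) = 3554345

Compute p(n) via the recurrence p(n, m) = p(n, m−1) + p(n−m, m), where p(n, m) counts partitions of n with all parts ≤ m and p(n) = p(n, n). The base cases are p(0, m) = 1 and p(n, 0) = 0 for n > 0. Filling the table yields p(69) = 3554345. (Euler's pentagonal recurrence is an alternative.)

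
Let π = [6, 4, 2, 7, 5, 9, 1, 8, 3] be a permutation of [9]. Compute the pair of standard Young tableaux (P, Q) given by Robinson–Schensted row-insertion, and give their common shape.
P = [1, 3, 8] / [2, 5, 9] / [4, 7] / [6];  Q = [1, 4, 6] / [2, 5, 8] / [3, 9] / [7];  common shape = (3, 3, 2, 1)

Row-insert the values π_1, π_2, … into P one at a time, bumping the leftmost entry strictly greater than the inserted value down to the next row. The recording tableau Q records, in position (i, j), the step at which that cell was added to P.
  Insert 6 (step 1): P = [6];  Q = [1]
  Insert 4 (step 2): P = [4] / [6];  Q = [1] / [2]
  Insert 2 (step 3): P = [2] / [4] / [6];  Q = [1] / [2] / [3]
  Insert 7 (step 4): P = [2, 7] / [4] / [6];  Q = [1, 4] / [2] / [3]
  Insert 5 (step 5): P = [2, 5] / [4, 7] / [6];  Q = [1, 4] / [2, 5] / [3]
  Insert 9 (step 6): P = [2, 5, 9] / [4, 7] / [6];  Q = [1, 4, 6] / [2, 5] / [3]
  Insert 1 (step 7): P = [1, 5, 9] / [2, 7] / [4] / [6];  Q = [1, 4, 6] / [2, 5] / [3] / [7]
  Insert 8 (step 8): P = [1, 5, 8] / [2, 7, 9] / [4] / [6];  Q = [1, 4, 6] / [2, 5, 8] / [3] / [7]
  Insert 3 (step 9): P = [1, 3, 8] / [2, 5, 9] / [4, 7] / [6];  Q = [1, 4, 6] / [2, 5, 8] / [3, 9] / [7]
Final shape: (3, 3, 2, 1).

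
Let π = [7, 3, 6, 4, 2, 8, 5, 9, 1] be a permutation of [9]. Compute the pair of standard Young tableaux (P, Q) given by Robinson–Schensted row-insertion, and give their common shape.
P = [1, 4, 5, 9] / [2, 8] / [3] / [6] / [7];  Q = [1, 3, 6, 8] / [2, 7] / [4] / [5] / [9];  common shape = (4, 2, 1, 1, 1)

Row-insert the values π_1, π_2, … into P one at a time, bumping the leftmost entry strictly greater than the inserted value down to the next row. The recording tableau Q records, in position (i, j), the step at which that cell was added to P.
  Insert 7 (step 1): P = [7];  Q = [1]
  Insert 3 (step 2): P = [3] / [7];  Q = [1] / [2]
  Insert 6 (step 3): P = [3, 6] / [7];  Q = [1, 3] / [2]
  Insert 4 (step 4): P = [3, 4] / [6] / [7];  Q = [1, 3] / [2] / [4]
  Insert 2 (step 5): P = [2, 4] / [3] / [6] / [7];  Q = [1, 3] / [2] / [4] / [5]
  Insert 8 (step 6): P = [2, 4, 8] / [3] / [6] / [7];  Q = [1, 3, 6] / [2] / [4] / [5]
  Insert 5 (step 7): P = [2, 4, 5] / [3, 8] / [6] / [7];  Q = [1, 3, 6] / [2, 7] / [4] / [5]
  Insert 9 (step 8): P = [2, 4, 5, 9] / [3, 8] / [6] / [7];  Q = [1, 3, 6, 8] / [2, 7] / [4] / [5]
  Insert 1 (step 9): P = [1, 4, 5, 9] / [2, 8] / [3] / [6] / [7];  Q = [1, 3, 6, 8] / [2, 7] / [4] / [5] / [9]
Final shape: (4, 2, 1, 1, 1).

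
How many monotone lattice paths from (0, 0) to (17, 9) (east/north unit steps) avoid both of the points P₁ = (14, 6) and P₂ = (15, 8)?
Number of paths = 1227248

Inclusion–exclusion. Total paths: C(26, 17) = 3124550. Through P₁: C(20, 14)·C(6, 3) = 775200. Through P₂: C(23, 15)·C(3, 2) = 1470942. Since P₁ is strictly southwest of P₂, a monotone path through both must visit P₁ then P₂; paths through both = C(20, 14)·C(3, 1)·C(3, 2) = 348840. Avoid both = 3124550 − 775200 − 1470942 + 348840 = 1227248.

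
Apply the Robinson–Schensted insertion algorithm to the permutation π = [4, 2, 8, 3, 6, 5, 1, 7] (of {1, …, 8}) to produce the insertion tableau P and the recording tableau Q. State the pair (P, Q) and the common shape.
P = [1, 3, 5, 7] / [2, 6] / [4] / [8];  Q = [1, 3, 5, 8] / [2, 4] / [6] / [7];  common shape = (4, 2, 1, 1)

Row-insert the values π_1, π_2, … into P one at a time, bumping the leftmost entry strictly greater than the inserted value down to the next row. The recording tableau Q records, in position (i, j), the step at which that cell was added to P.
  Insert 4 (step 1): P = [4];  Q = [1]
  Insert 2 (step 2): P = [2] / [4];  Q = [1] / [2]
  Insert 8 (step 3): P = [2, 8] / [4];  Q = [1, 3] / [2]
  Insert 3 (step 4): P = [2, 3] / [4, 8];  Q = [1, 3] / [2, 4]
  Insert 6 (step 5): P = [2, 3, 6] / [4, 8];  Q = [1, 3, 5] / [2, 4]
  Insert 5 (step 6): P = [2, 3, 5] / [4, 6] / [8];  Q = [1, 3, 5] / [2, 4] / [6]
  Insert 1 (step 7): P = [1, 3, 5] / [2, 6] / [4] / [8];  Q = [1, 3, 5] / [2, 4] / [6] / [7]
  Insert 7 (step 8): P = [1, 3, 5, 7] / [2, 6] / [4] / [8];  Q = [1, 3, 5, 8] / [2, 4] / [6] / [7]
Final shape: (4, 2, 1, 1).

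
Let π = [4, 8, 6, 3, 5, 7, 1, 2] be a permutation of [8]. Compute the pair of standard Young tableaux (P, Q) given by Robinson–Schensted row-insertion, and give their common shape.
P = [1, 2, 7] / [3, 5] / [4, 6] / [8];  Q = [1, 2, 6] / [3, 5] / [4, 8] / [7];  common shape = (3, 2, 2, 1)

Row-insert the values π_1, π_2, … into P one at a time, bumping the leftmost entry strictly greater than the inserted value down to the next row. The recording tableau Q records, in position (i, j), the step at which that cell was added to P.
  Insert 4 (step 1): P = [4];  Q = [1]
  Insert 8 (step 2): P = [4, 8];  Q = [1, 2]
  Insert 6 (step 3): P = [4, 6] / [8];  Q = [1, 2] / [3]
  Insert 3 (step 4): P = [3, 6] / [4] / [8];  Q = [1, 2] / [3] / [4]
  Insert 5 (step 5): P = [3, 5] / [4, 6] / [8];  Q = [1, 2] / [3, 5] / [4]
  Insert 7 (step 6): P = [3, 5, 7] / [4, 6] / [8];  Q = [1, 2, 6] / [3, 5] / [4]
  Insert 1 (step 7): P = [1, 5, 7] / [3, 6] / [4] / [8];  Q = [1, 2, 6] / [3, 5] / [4] / [7]
  Insert 2 (step 8): P = [1, 2, 7] / [3, 5] / [4, 6] / [8];  Q = [1, 2, 6] / [3, 5] / [4, 8] / [7]
Final shape: (3, 2, 2, 1).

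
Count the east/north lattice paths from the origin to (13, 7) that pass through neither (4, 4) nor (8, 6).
Number of paths = 50402

Inclusion–exclusion. Total paths: C(20, 13) = 77520. Through P₁: C(8, 4)·C(12, 9) = 15400. Through P₂: C(14, 8)·C(6, 5) = 18018. Since P₁ is strictly southwest of P₂, a monotone path through both must visit P₁ then P₂; paths through both = C(8, 4)·C(6, 4)·C(6, 5) = 6300. Avoid both = 77520 − 15400 − 18018 + 6300 = 50402.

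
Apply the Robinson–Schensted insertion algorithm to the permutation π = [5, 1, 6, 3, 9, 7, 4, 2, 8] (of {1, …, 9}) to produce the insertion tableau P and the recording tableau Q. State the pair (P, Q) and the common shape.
P = [1, 2, 4, 8] / [3, 6, 7] / [5] / [9];  Q = [1, 3, 5, 9] / [2, 4, 6] / [7] / [8];  common shape = (4, 3, 1, 1)

Row-insert the values π_1, π_2, … into P one at a time, bumping the leftmost entry strictly greater than the inserted value down to the next row. The recording tableau Q records, in position (i, j), the step at which that cell was added to P.
  Insert 5 (step 1): P = [5];  Q = [1]
  Insert 1 (step 2): P = [1] / [5];  Q = [1] / [2]
  Insert 6 (step 3): P = [1, 6] / [5];  Q = [1, 3] / [2]
  Insert 3 (step 4): P = [1, 3] / [5, 6];  Q = [1, 3] / [2, 4]
  Insert 9 (step 5): P = [1, 3, 9] / [5, 6];  Q = [1, 3, 5] / [2, 4]
  Insert 7 (step 6): P = [1, 3, 7] / [5, 6, 9];  Q = [1, 3, 5] / [2, 4, 6]
  Insert 4 (step 7): P = [1, 3, 4] / [5, 6, 7] / [9];  Q = [1, 3, 5] / [2, 4, 6] / [7]
  Insert 2 (step 8): P = [1, 2, 4] / [3, 6, 7] / [5] / [9];  Q = [1, 3, 5] / [2, 4, 6] / [7] / [8]
  Insert 8 (step 9): P = [1, 2, 4, 8] / [3, 6, 7] / [5] / [9];  Q = [1, 3, 5, 9] / [2, 4, 6] / [7] / [8]
Final shape: (4, 3, 1, 1).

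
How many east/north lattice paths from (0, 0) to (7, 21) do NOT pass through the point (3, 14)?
Number of paths = 959640

Total paths from (0, 0) to (7, 21): C(28, 7) = 1184040. Paths through (3, 14): (paths (0, 0) → (3, 14)) × (paths (3, 14) → (7, 21)) = C(17, 3) · C(11, 4) = 680 · 330 = 224400. Avoidance count = 1184040 − 224400 = 959640.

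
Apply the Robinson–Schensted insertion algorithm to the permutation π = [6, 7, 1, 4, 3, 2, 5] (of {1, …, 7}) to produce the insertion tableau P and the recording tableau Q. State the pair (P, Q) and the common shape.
P = [1, 2, 5] / [3, 7] / [4] / [6];  Q = [1, 2, 7] / [3, 4] / [5] / [6];  common shape = (3, 2, 1, 1)

Row-insert the values π_1, π_2, … into P one at a time, bumping the leftmost entry strictly greater than the inserted value down to the next row. The recording tableau Q records, in position (i, j), the step at which that cell was added to P.
  Insert 6 (step 1): P = [6];  Q = [1]
  Insert 7 (step 2): P = [6, 7];  Q = [1, 2]
  Insert 1 (step 3): P = [1, 7] / [6];  Q = [1, 2] / [3]
  Insert 4 (step 4): P = [1, 4] / [6, 7];  Q = [1, 2] / [3, 4]
  Insert 3 (step 5): P = [1, 3] / [4, 7] / [6];  Q = [1, 2] / [3, 4] / [5]
  Insert 2 (step 6): P = [1, 2] / [3, 7] / [4] / [6];  Q = [1, 2] / [3, 4] / [5] / [6]
  Insert 5 (step 7): P = [1, 2, 5] / [3, 7] / [4] / [6];  Q = [1, 2, 7] / [3, 4] / [5] / [6]
Final shape: (3, 2, 1, 1).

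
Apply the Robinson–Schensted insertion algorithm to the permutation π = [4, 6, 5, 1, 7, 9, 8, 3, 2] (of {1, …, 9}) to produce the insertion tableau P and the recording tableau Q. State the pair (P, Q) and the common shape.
P = [1, 2, 7, 8] / [3, 5] / [4, 9] / [6];  Q = [1, 2, 5, 6] / [3, 7] / [4, 8] / [9];  common shape = (4, 2, 2, 1)

Row-insert the values π_1, π_2, … into P one at a time, bumping the leftmost entry strictly greater than the inserted value down to the next row. The recording tableau Q records, in position (i, j), the step at which that cell was added to P.
  Insert 4 (step 1): P = [4];  Q = [1]
  Insert 6 (step 2): P = [4, 6];  Q = [1, 2]
  Insert 5 (step 3): P = [4, 5] / [6];  Q = [1, 2] / [3]
  Insert 1 (step 4): P = [1, 5] / [4] / [6];  Q = [1, 2] / [3] / [4]
  Insert 7 (step 5): P = [1, 5, 7] / [4] / [6];  Q = [1, 2, 5] / [3] / [4]
  Insert 9 (step 6): P = [1, 5, 7, 9] / [4] / [6];  Q = [1, 2, 5, 6] / [3] / [4]
  Insert 8 (step 7): P = [1, 5, 7, 8] / [4, 9] / [6];  Q = [1, 2, 5, 6] / [3, 7] / [4]
  Insert 3 (step 8): P = [1, 3, 7, 8] / [4, 5] / [6, 9];  Q = [1, 2, 5, 6] / [3, 7] / [4, 8]
  Insert 2 (step 9): P = [1, 2, 7, 8] / [3, 5] / [4, 9] / [6];  Q = [1, 2, 5, 6] / [3, 7] / [4, 8] / [9]
Final shape: (4, 2, 2, 1).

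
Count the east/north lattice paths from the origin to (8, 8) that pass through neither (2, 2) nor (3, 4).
Number of paths = 5184

Inclusion–exclusion. Total paths: C(16, 8) = 12870. Through P₁: C(4, 2)·C(12, 6) = 5544. Through P₂: C(7, 3)·C(9, 5) = 4410. Since P₁ is strictly southwest of P₂, a monotone path through both must visit P₁ then P₂; paths through both = C(4, 2)·C(3, 1)·C(9, 5) = 2268. Avoid both = 12870 − 5544 − 4410 + 2268 = 5184.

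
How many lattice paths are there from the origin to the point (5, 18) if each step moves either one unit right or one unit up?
Number of paths = 33649

A monotone lattice path from (0, 0) to (5, 18) consists of 5 east steps and 18 north steps in some order, so it is determined by which 5 of the 23 steps are east. The count is C(23, 5) = 33649.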